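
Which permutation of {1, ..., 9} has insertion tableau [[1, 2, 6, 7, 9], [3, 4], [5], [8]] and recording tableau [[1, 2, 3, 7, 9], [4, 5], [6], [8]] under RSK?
3 5 8 1 6 4 7 2 9

Reverse the RSK construction: for i from n down to 1, find the cell of Q containing i, remove the entry at that cell from P, and reverse-bump it up through P; the value ejected from row 1 is w(i).

Step i=9: Q has 9 at row 1, column 5; remove that cell from P, ejecting 9. So w(9) = 9. P is now [[1, 2, 6, 7], [3, 4], [5], [8]].
Step i=8: Q has 8 at row 4, column 1; remove 8 from row 4 of P and reverse-bump: 8 enters row 3 and ejects 5; 5 enters row 2 and ejects 4; 4 enters row 1 and ejects 2. So w(8) = 2. P is now [[1, 4, 6, 7], [3, 5], [8]].
Step i=7: Q has 7 at row 1, column 4; remove that cell from P, ejecting 7. So w(7) = 7. P is now [[1, 4, 6], [3, 5], [8]].
Step i=6: Q has 6 at row 3, column 1; remove 8 from row 3 of P and reverse-bump: 8 enters row 2 and ejects 5; 5 enters row 1 and ejects 4. So w(6) = 4. P is now [[1, 5, 6], [3, 8]].
Step i=5: Q has 5 at row 2, column 2; remove 8 from row 2 of P and reverse-bump: 8 enters row 1 and ejects 6. So w(5) = 6. P is now [[1, 5, 8], [3]].
Step i=4: Q has 4 at row 2, column 1; remove 3 from row 2 of P and reverse-bump: 3 enters row 1 and ejects 1. So w(4) = 1. P is now [[3, 5, 8]].
Step i=3: Q has 3 at row 1, column 3; remove that cell from P, ejecting 8. So w(3) = 8. P is now [[3, 5]].
Step i=2: Q has 2 at row 1, column 2; remove that cell from P, ejecting 5. So w(2) = 5. P is now [[3]].
Step i=1: Q has 1 at row 1, column 1; remove that cell from P, ejecting 3. So w(1) = 3. P is now [].

So w = 3 5 8 1 6 4 7 2 9.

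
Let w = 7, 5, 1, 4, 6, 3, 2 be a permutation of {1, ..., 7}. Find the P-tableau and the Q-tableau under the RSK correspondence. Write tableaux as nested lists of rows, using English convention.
P = [[1, 2, 6], [3], [4], [5], [7]], Q = [[1, 4, 5], [2], [3], [6], [7]]

Insert each entry of the permutation into P by Schensted row insertion, recording in Q the position of each new cell.

Insert 7: appended to row 1. P = [[7]].
Insert 5: 5 bumps 7 from row 1; 7 starts row 2. P = [[5], [7]].
Insert 1: 1 bumps 5 from row 1; 5 bumps 7 from row 2; 7 starts row 3. P = [[1], [5], [7]].
Insert 4: appended to row 1. P = [[1, 4], [5], [7]].
Insert 6: appended to row 1. P = [[1, 4, 6], [5], [7]].
Insert 3: 3 bumps 4 from row 1; 4 bumps 5 from row 2; 5 bumps 7 from row 3; 7 starts row 4. P = [[1, 3, 6], [4], [5], [7]].
Insert 2: 2 bumps 3 from row 1; 3 bumps 4 from row 2; 4 bumps 5 from row 3; 5 bumps 7 from row 4; 7 starts row 5. P = [[1, 2, 6], [3], [4], [5], [7]].

So P = [[1, 2, 6], [3], [4], [5], [7]], Q = [[1, 4, 5], [2], [3], [6], [7]].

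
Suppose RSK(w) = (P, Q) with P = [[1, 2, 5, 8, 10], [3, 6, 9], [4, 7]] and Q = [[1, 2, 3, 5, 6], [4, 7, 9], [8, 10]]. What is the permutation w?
Reverse RSK: for i = n, n-1, ..., 1, locate i in Q, remove the corresponding corner cell from P, and reverse-bump its entry up through P; the value ejected from row 1 is w(i).

So w = 1 4 7 3 9 10 6 2 8 5.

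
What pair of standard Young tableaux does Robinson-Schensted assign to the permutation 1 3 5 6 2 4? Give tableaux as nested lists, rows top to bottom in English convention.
P = [[1, 2, 4, 6], [3, 5]], Q = [[1, 2, 3, 4], [5, 6]]

Insert each entry of the permutation into P by Schensted row insertion, recording in Q the position of each new cell.

After inserting 1: P = [[1]].
After inserting 3: P = [[1, 3]].
After inserting 5: P = [[1, 3, 5]].
After inserting 6: P = [[1, 3, 5, 6]].
After inserting 2: P = [[1, 2, 5, 6], [3]].
After inserting 4: P = [[1, 2, 4, 6], [3, 5]].

So P = [[1, 2, 4, 6], [3, 5]], Q = [[1, 2, 3, 4], [5, 6]].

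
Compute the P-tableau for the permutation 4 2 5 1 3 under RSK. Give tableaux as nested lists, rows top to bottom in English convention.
P = [[1, 3], [2, 5], [4]]

After inserting 4: P = [[4]].
After inserting 2: P = [[2], [4]].
After inserting 5: P = [[2, 5], [4]].
After inserting 1: P = [[1, 5], [2], [4]].
After inserting 3: P = [[1, 3], [2, 5], [4]].

So P = [[1, 3], [2, 5], [4]].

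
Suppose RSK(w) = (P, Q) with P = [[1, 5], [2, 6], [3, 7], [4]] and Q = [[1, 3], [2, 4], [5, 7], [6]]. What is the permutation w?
4 3 7 6 2 1 5

Reverse the RSK construction: for i from n down to 1, find the cell of Q containing i, remove the entry at that cell from P, and reverse-bump it up through P; the value ejected from row 1 is w(i).

Step i=7: Q has 7 at row 3, column 2; remove 7 from row 3 of P and reverse-bump: 7 enters row 2 and ejects 6; 6 enters row 1 and ejects 5. So w(7) = 5. P is now [[1, 6], [2, 7], [3], [4]].
Step i=6: Q has 6 at row 4, column 1; remove 4 from row 4 of P and reverse-bump: 4 enters row 3 and ejects 3; 3 enters row 2 and ejects 2; 2 enters row 1 and ejects 1. So w(6) = 1. P is now [[2, 6], [3, 7], [4]].
Step i=5: Q has 5 at row 3, column 1; remove 4 from row 3 of P and reverse-bump: 4 enters row 2 and ejects 3; 3 enters row 1 and ejects 2. So w(5) = 2. P is now [[3, 6], [4, 7]].
Step i=4: Q has 4 at row 2, column 2; remove 7 from row 2 of P and reverse-bump: 7 enters row 1 and ejects 6. So w(4) = 6. P is now [[3, 7], [4]].
Step i=3: Q has 3 at row 1, column 2; remove that cell from P, ejecting 7. So w(3) = 7. P is now [[3], [4]].
Step i=2: Q has 2 at row 2, column 1; remove 4 from row 2 of P and reverse-bump: 4 enters row 1 and ejects 3. So w(2) = 3. P is now [[4]].
Step i=1: Q has 1 at row 1, column 1; remove that cell from P, ejecting 4. So w(1) = 4. P is now [].

So w = 4 3 7 6 2 1 5.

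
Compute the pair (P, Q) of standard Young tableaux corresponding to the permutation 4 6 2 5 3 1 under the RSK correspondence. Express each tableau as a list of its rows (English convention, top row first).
Insert each entry of the permutation into P by Schensted row insertion, recording in Q the position of each new cell.

Insert 4: appended to row 1. P = [[4]].
Insert 6: appended to row 1. P = [[4, 6]].
Insert 2: 2 bumps 4 from row 1; 4 starts row 2. P = [[2, 6], [4]].
Insert 5: 5 bumps 6 from row 1; 6 appends to row 2. P = [[2, 5], [4, 6]].
Insert 3: 3 bumps 5 from row 1; 5 bumps 6 from row 2; 6 starts row 3. P = [[2, 3], [4, 5], [6]].
Insert 1: 1 bumps 2 from row 1; 2 bumps 4 from row 2; 4 bumps 6 from row 3; 6 starts row 4. P = [[1, 3], [2, 5], [4], [6]].

So P = [[1, 3], [2, 5], [4], [6]], Q = [[1, 2], [3, 4], [5], [6]].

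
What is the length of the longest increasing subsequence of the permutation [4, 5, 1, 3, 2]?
2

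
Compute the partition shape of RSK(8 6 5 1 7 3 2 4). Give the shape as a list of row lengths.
[3, 2, 1, 1, 1]

Row-insert each entry into an empty tableau.

After inserting 8: P = [[8]].
After inserting 6: P = [[6], [8]].
After inserting 5: P = [[5], [6], [8]].
After inserting 1: P = [[1], [5], [6], [8]].
After inserting 7: P = [[1, 7], [5], [6], [8]].
After inserting 3: P = [[1, 3], [5, 7], [6], [8]].
After inserting 2: P = [[1, 2], [3, 7], [5], [6], [8]].
After inserting 4: P = [[1, 2, 4], [3, 7], [5], [6], [8]].

The final insertion tableau P = [[1, 2, 4], [3, 7], [5], [6], [8]] has shape [3, 2, 1, 1, 1].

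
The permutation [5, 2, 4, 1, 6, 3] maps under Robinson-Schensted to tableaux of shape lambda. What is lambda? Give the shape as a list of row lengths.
[3, 2, 1]

Row-insert each entry into an empty tableau.

After inserting 5: P = [[5]].
After inserting 2: P = [[2], [5]].
After inserting 4: P = [[2, 4], [5]].
After inserting 1: P = [[1, 4], [2], [5]].
After inserting 6: P = [[1, 4, 6], [2], [5]].
After inserting 3: P = [[1, 3, 6], [2, 4], [5]].

The final insertion tableau P = [[1, 3, 6], [2, 4], [5]] has shape [3, 2, 1].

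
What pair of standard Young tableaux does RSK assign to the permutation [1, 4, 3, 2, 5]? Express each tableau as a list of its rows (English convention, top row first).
P = [[1, 2, 5], [3], [4]], Q = [[1, 2, 5], [3], [4]]

Insert each entry of the permutation into P by Schensted row insertion, recording in Q the position of each new cell.

Insert 1: appended to row 1. P = [[1]], Q = [[1]].
Insert 4: appended to row 1. P = [[1, 4]], Q = [[1, 2]].
Insert 3: 3 bumps 4 from row 1; 4 starts row 2. P = [[1, 3], [4]], Q = [[1, 2], [3]].
Insert 2: 2 bumps 3 from row 1; 3 bumps 4 from row 2; 4 starts row 3. P = [[1, 2], [3], [4]], Q = [[1, 2], [3], [4]].
Insert 5: appended to row 1. P = [[1, 2, 5], [3], [4]], Q = [[1, 2, 5], [3], [4]].

So P = [[1, 2, 5], [3], [4]], Q = [[1, 2, 5], [3], [4]].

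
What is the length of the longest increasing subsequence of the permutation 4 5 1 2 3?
3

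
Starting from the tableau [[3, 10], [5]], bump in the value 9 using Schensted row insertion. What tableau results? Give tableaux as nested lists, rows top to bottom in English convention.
[[3, 9], [5, 10]]

In row 1, 9 replaces 10 (the leftmost entry greater than 9); 10 is bumped to row 2. 10 is appended to row 2. The new tableau is [[3, 9], [5, 10]].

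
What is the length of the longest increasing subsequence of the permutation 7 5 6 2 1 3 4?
3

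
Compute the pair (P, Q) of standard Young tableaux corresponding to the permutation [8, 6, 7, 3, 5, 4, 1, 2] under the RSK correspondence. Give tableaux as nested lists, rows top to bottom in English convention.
Insert each entry of the permutation into P by Schensted row insertion, recording in Q the position of each new cell.

Insert 8: appended to row 1. P = [[8]], Q = [[1]].
Insert 6: 6 bumps 8 from row 1; 8 starts row 2. P = [[6], [8]], Q = [[1], [2]].
Insert 7: appended to row 1. P = [[6, 7], [8]], Q = [[1, 3], [2]].
Insert 3: 3 bumps 6 from row 1; 6 bumps 8 from row 2; 8 starts row 3. P = [[3, 7], [6], [8]], Q = [[1, 3], [2], [4]].
Insert 5: 5 bumps 7 from row 1; 7 appends to row 2. P = [[3, 5], [6, 7], [8]], Q = [[1, 3], [2, 5], [4]].
Insert 4: 4 bumps 5 from row 1; 5 bumps 6 from row 2; 6 bumps 8 from row 3; 8 starts row 4. P = [[3, 4], [5, 7], [6], [8]], Q = [[1, 3], [2, 5], [4], [6]].
Insert 1: 1 bumps 3 from row 1; 3 bumps 5 from row 2; 5 bumps 6 from row 3; 6 bumps 8 from row 4; 8 starts row 5. P = [[1, 4], [3, 7], [5], [6], [8]], Q = [[1, 3], [2, 5], [4], [6], [7]].
Insert 2: 2 bumps 4 from row 1; 4 bumps 7 from row 2; 7 appends to row 3. P = [[1, 2], [3, 4], [5, 7], [6], [8]], Q = [[1, 3], [2, 5], [4, 8], [6], [7]].

So P = [[1, 2], [3, 4], [5, 7], [6], [8]], Q = [[1, 3], [2, 5], [4, 8], [6], [7]].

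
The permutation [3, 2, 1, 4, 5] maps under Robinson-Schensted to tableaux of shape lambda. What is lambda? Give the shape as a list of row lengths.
Row-insert each entry into an empty tableau.

After inserting 3: P = [[3]].
After inserting 2: P = [[2], [3]].
After inserting 1: P = [[1], [2], [3]].
After inserting 4: P = [[1, 4], [2], [3]].
After inserting 5: P = [[1, 4, 5], [2], [3]].

The final insertion tableau P = [[1, 4, 5], [2], [3]] has shape [3, 1, 1].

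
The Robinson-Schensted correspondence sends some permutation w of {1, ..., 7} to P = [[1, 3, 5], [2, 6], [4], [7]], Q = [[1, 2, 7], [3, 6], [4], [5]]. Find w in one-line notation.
4 7 6 2 1 3 5

Reverse RSK: for i = n, n-1, ..., 1, locate i in Q, remove the corresponding corner cell from P, and reverse-bump its entry up through P; the value ejected from row 1 is w(i).

So w = 4 7 6 2 1 3 5.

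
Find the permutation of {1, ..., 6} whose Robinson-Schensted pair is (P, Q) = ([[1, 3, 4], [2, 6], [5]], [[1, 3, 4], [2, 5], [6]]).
Reverse the RSK construction: for i from n down to 1, find the cell of Q containing i, remove the entry at that cell from P, and reverse-bump it up through P; the value ejected from row 1 is w(i).

Step i=6: Q has 6 at row 3, column 1; remove 5 from row 3 of P and reverse-bump: 5 enters row 2 and ejects 2; 2 enters row 1 and ejects 1. So w(6) = 1. P is now [[2, 3, 4], [5, 6]].
Step i=5: Q has 5 at row 2, column 2; remove 6 from row 2 of P and reverse-bump: 6 enters row 1 and ejects 4. So w(5) = 4. P is now [[2, 3, 6], [5]].
Step i=4: Q has 4 at row 1, column 3; remove that cell from P, ejecting 6. So w(4) = 6. P is now [[2, 3], [5]].
Step i=3: Q has 3 at row 1, column 2; remove that cell from P, ejecting 3. So w(3) = 3. P is now [[2], [5]].
Step i=2: Q has 2 at row 2, column 1; remove 5 from row 2 of P and reverse-bump: 5 enters row 1 and ejects 2. So w(2) = 2. P is now [[5]].
Step i=1: Q has 1 at row 1, column 1; remove that cell from P, ejecting 5. So w(1) = 5. P is now [].

So w = 5 2 3 6 4 1.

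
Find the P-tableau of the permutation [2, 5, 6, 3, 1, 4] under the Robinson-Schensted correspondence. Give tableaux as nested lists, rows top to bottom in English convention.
P = [[1, 3, 4], [2, 6], [5]]

Insert 2: appended to row 1. P = [[2]].
Insert 5: appended to row 1. P = [[2, 5]].
Insert 6: appended to row 1. P = [[2, 5, 6]].
Insert 3: 3 bumps 5 from row 1; 5 starts row 2. P = [[2, 3, 6], [5]].
Insert 1: 1 bumps 2 from row 1; 2 bumps 5 from row 2; 5 starts row 3. P = [[1, 3, 6], [2], [5]].
Insert 4: 4 bumps 6 from row 1; 6 appends to row 2. P = [[1, 3, 4], [2, 6], [5]].

So P = [[1, 3, 4], [2, 6], [5]].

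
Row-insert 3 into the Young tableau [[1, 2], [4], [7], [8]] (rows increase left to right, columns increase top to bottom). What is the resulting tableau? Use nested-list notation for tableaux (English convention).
3 is larger than every entry of row 1, so it is appended to row 1. The new tableau is [[1, 2, 3], [4], [7], [8]].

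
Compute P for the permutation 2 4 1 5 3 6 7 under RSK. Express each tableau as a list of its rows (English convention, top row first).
P = [[1, 3, 5, 6, 7], [2, 4]]

After inserting 2: P = [[2]].
After inserting 4: P = [[2, 4]].
After inserting 1: P = [[1, 4], [2]].
After inserting 5: P = [[1, 4, 5], [2]].
After inserting 3: P = [[1, 3, 5], [2, 4]].
After inserting 6: P = [[1, 3, 5, 6], [2, 4]].
After inserting 7: P = [[1, 3, 5, 6, 7], [2, 4]].

So P = [[1, 3, 5, 6, 7], [2, 4]].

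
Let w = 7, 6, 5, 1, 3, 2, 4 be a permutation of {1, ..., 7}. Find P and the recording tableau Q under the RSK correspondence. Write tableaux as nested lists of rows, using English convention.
Insert each entry of the permutation into P by Schensted row insertion, recording in Q the position of each new cell.

Insert 7: appended to row 1. P = [[7]].
Insert 6: 6 bumps 7 from row 1; 7 starts row 2. P = [[6], [7]].
Insert 5: 5 bumps 6 from row 1; 6 bumps 7 from row 2; 7 starts row 3. P = [[5], [6], [7]].
Insert 1: 1 bumps 5 from row 1; 5 bumps 6 from row 2; 6 bumps 7 from row 3; 7 starts row 4. P = [[1], [5], [6], [7]].
Insert 3: appended to row 1. P = [[1, 3], [5], [6], [7]].
Insert 2: 2 bumps 3 from row 1; 3 bumps 5 from row 2; 5 bumps 6 from row 3; 6 bumps 7 from row 4; 7 starts row 5. P = [[1, 2], [3], [5], [6], [7]].
Insert 4: appended to row 1. P = [[1, 2, 4], [3], [5], [6], [7]].

So P = [[1, 2, 4], [3], [5], [6], [7]], Q = [[1, 5, 7], [2], [3], [4], [6]].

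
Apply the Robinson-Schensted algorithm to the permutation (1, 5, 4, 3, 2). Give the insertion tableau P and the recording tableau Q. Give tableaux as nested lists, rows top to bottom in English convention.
P = [[1, 2], [3], [4], [5]], Q = [[1, 2], [3], [4], [5]]

Insert each entry of the permutation into P by Schensted row insertion, recording in Q the position of each new cell.

After inserting 1: P = [[1]].
After inserting 5: P = [[1, 5]].
After inserting 4: P = [[1, 4], [5]].
After inserting 3: P = [[1, 3], [4], [5]].
After inserting 2: P = [[1, 2], [3], [4], [5]].

So P = [[1, 2], [3], [4], [5]], Q = [[1, 2], [3], [4], [5]].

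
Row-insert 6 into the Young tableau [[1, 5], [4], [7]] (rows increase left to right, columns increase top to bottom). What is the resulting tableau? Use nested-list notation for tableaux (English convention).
6 is larger than every entry of row 1, so it is appended to row 1. The new tableau is [[1, 5, 6], [4], [7]].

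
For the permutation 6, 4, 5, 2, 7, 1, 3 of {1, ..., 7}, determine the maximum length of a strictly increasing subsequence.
3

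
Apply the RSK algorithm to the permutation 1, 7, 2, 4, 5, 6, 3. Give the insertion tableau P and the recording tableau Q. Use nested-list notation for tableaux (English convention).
Insert each entry of the permutation into P by Schensted row insertion, recording in Q the position of each new cell.

Insert 1: appended to row 1. P = [[1]], Q = [[1]].
Insert 7: appended to row 1. P = [[1, 7]], Q = [[1, 2]].
Insert 2: 2 bumps 7 from row 1; 7 starts row 2. P = [[1, 2], [7]], Q = [[1, 2], [3]].
Insert 4: appended to row 1. P = [[1, 2, 4], [7]], Q = [[1, 2, 4], [3]].
Insert 5: appended to row 1. P = [[1, 2, 4, 5], [7]], Q = [[1, 2, 4, 5], [3]].
Insert 6: appended to row 1. P = [[1, 2, 4, 5, 6], [7]], Q = [[1, 2, 4, 5, 6], [3]].
Insert 3: 3 bumps 4 from row 1; 4 bumps 7 from row 2; 7 starts row 3. P = [[1, 2, 3, 5, 6], [4], [7]], Q = [[1, 2, 4, 5, 6], [3], [7]].

So P = [[1, 2, 3, 5, 6], [4], [7]], Q = [[1, 2, 4, 5, 6], [3], [7]].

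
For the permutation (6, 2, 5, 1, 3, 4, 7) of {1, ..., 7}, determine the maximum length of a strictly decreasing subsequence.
3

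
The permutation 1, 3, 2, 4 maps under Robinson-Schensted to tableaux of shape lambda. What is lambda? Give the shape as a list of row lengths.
Row-insert each entry into an empty tableau.

After inserting 1: P = [[1]].
After inserting 3: P = [[1, 3]].
After inserting 2: P = [[1, 2], [3]].
After inserting 4: P = [[1, 2, 4], [3]].

The final insertion tableau P = [[1, 2, 4], [3]] has shape [3, 1].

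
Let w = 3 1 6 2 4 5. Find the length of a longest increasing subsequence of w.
4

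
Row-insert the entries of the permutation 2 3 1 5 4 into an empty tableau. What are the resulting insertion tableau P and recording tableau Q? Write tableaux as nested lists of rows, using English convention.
P = [[1, 3, 4], [2, 5]], Q = [[1, 2, 4], [3, 5]]

Insert each entry of the permutation into P by Schensted row insertion, recording in Q the position of each new cell.

Insert 2: appended to row 1. P = [[2]].
Insert 3: appended to row 1. P = [[2, 3]].
Insert 1: 1 bumps 2 from row 1; 2 starts row 2. P = [[1, 3], [2]].
Insert 5: appended to row 1. P = [[1, 3, 5], [2]].
Insert 4: 4 bumps 5 from row 1; 5 appends to row 2. P = [[1, 3, 4], [2, 5]].

So P = [[1, 3, 4], [2, 5]], Q = [[1, 2, 4], [3, 5]].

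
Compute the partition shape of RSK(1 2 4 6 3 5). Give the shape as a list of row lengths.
[4, 2]

Row-insert each entry into an empty tableau.

After inserting 1: P = [[1]].
After inserting 2: P = [[1, 2]].
After inserting 4: P = [[1, 2, 4]].
After inserting 6: P = [[1, 2, 4, 6]].
After inserting 3: P = [[1, 2, 3, 6], [4]].
After inserting 5: P = [[1, 2, 3, 5], [4, 6]].

The final insertion tableau P = [[1, 2, 3, 5], [4, 6]] has shape [4, 2].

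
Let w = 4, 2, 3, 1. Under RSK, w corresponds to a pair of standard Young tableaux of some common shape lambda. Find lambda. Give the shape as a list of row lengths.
[2, 1, 1]

Row-insert each entry into an empty tableau.

After inserting 4: P = [[4]].
After inserting 2: P = [[2], [4]].
After inserting 3: P = [[2, 3], [4]].
After inserting 1: P = [[1, 3], [2], [4]].

The final insertion tableau P = [[1, 3], [2], [4]] has shape [2, 1, 1].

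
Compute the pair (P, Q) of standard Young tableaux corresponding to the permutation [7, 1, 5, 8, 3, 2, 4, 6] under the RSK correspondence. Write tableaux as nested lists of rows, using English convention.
Insert each entry of the permutation into P by Schensted row insertion, recording in Q the position of each new cell.

Insert 7: appended to row 1. P = [[7]].
Insert 1: 1 bumps 7 from row 1; 7 starts row 2. P = [[1], [7]].
Insert 5: appended to row 1. P = [[1, 5], [7]].
Insert 8: appended to row 1. P = [[1, 5, 8], [7]].
Insert 3: 3 bumps 5 from row 1; 5 bumps 7 from row 2; 7 starts row 3. P = [[1, 3, 8], [5], [7]].
Insert 2: 2 bumps 3 from row 1; 3 bumps 5 from row 2; 5 bumps 7 from row 3; 7 starts row 4. P = [[1, 2, 8], [3], [5], [7]].
Insert 4: 4 bumps 8 from row 1; 8 appends to row 2. P = [[1, 2, 4], [3, 8], [5], [7]].
Insert 6: appended to row 1. P = [[1, 2, 4, 6], [3, 8], [5], [7]].

So P = [[1, 2, 4, 6], [3, 8], [5], [7]], Q = [[1, 3, 4, 8], [2, 7], [5], [6]].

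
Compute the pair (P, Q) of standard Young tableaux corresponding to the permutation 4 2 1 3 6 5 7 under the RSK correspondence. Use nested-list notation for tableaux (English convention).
P = [[1, 3, 5, 7], [2, 6], [4]], Q = [[1, 4, 5, 7], [2, 6], [3]]

Insert each entry of the permutation into P by Schensted row insertion, recording in Q the position of each new cell.

Insert 4: appended to row 1. P = [[4]].
Insert 2: 2 bumps 4 from row 1; 4 starts row 2. P = [[2], [4]].
Insert 1: 1 bumps 2 from row 1; 2 bumps 4 from row 2; 4 starts row 3. P = [[1], [2], [4]].
Insert 3: appended to row 1. P = [[1, 3], [2], [4]].
Insert 6: appended to row 1. P = [[1, 3, 6], [2], [4]].
Insert 5: 5 bumps 6 from row 1; 6 appends to row 2. P = [[1, 3, 5], [2, 6], [4]].
Insert 7: appended to row 1. P = [[1, 3, 5, 7], [2, 6], [4]].

So P = [[1, 3, 5, 7], [2, 6], [4]], Q = [[1, 4, 5, 7], [2, 6], [3]].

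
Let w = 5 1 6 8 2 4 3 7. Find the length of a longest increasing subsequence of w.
4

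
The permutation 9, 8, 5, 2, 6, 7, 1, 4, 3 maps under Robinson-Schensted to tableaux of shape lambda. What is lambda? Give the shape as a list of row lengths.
RSK row insertion gives P = [[1, 3, 7], [2, 4], [5, 6], [8], [9]], which has shape [3, 2, 2, 1, 1].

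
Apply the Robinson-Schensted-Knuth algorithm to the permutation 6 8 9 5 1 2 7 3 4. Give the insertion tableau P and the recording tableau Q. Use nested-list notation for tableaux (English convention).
Insert each entry of the permutation into P by Schensted row insertion, recording in Q the position of each new cell.

Insert 6: appended to row 1. P = [[6]], Q = [[1]].
Insert 8: appended to row 1. P = [[6, 8]], Q = [[1, 2]].
Insert 9: appended to row 1. P = [[6, 8, 9]], Q = [[1, 2, 3]].
Insert 5: 5 bumps 6 from row 1; 6 starts row 2. P = [[5, 8, 9], [6]], Q = [[1, 2, 3], [4]].
Insert 1: 1 bumps 5 from row 1; 5 bumps 6 from row 2; 6 starts row 3. P = [[1, 8, 9], [5], [6]], Q = [[1, 2, 3], [4], [5]].
Insert 2: 2 bumps 8 from row 1; 8 appends to row 2. P = [[1, 2, 9], [5, 8], [6]], Q = [[1, 2, 3], [4, 6], [5]].
Insert 7: 7 bumps 9 from row 1; 9 appends to row 2. P = [[1, 2, 7], [5, 8, 9], [6]], Q = [[1, 2, 3], [4, 6, 7], [5]].
Insert 3: 3 bumps 7 from row 1; 7 bumps 8 from row 2; 8 appends to row 3. P = [[1, 2, 3], [5, 7, 9], [6, 8]], Q = [[1, 2, 3], [4, 6, 7], [5, 8]].
Insert 4: appended to row 1. P = [[1, 2, 3, 4], [5, 7, 9], [6, 8]], Q = [[1, 2, 3, 9], [4, 6, 7], [5, 8]].

So P = [[1, 2, 3, 4], [5, 7, 9], [6, 8]], Q = [[1, 2, 3, 9], [4, 6, 7], [5, 8]].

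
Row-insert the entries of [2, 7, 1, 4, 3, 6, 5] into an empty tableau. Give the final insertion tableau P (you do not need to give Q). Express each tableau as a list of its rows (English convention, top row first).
P = [[1, 3, 5], [2, 4, 6], [7]]

Insert 2: appended to row 1. P = [[2]].
Insert 7: appended to row 1. P = [[2, 7]].
Insert 1: 1 bumps 2 from row 1; 2 starts row 2. P = [[1, 7], [2]].
Insert 4: 4 bumps 7 from row 1; 7 appends to row 2. P = [[1, 4], [2, 7]].
Insert 3: 3 bumps 4 from row 1; 4 bumps 7 from row 2; 7 starts row 3. P = [[1, 3], [2, 4], [7]].
Insert 6: appended to row 1. P = [[1, 3, 6], [2, 4], [7]].
Insert 5: 5 bumps 6 from row 1; 6 appends to row 2. P = [[1, 3, 5], [2, 4, 6], [7]].

So P = [[1, 3, 5], [2, 4, 6], [7]].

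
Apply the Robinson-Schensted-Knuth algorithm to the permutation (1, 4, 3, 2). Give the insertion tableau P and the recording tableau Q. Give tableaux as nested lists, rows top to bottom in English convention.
P = [[1, 2], [3], [4]], Q = [[1, 2], [3], [4]]

Insert each entry of the permutation into P by Schensted row insertion, recording in Q the position of each new cell.

Insert 1: appended to row 1. P = [[1]].
Insert 4: appended to row 1. P = [[1, 4]].
Insert 3: 3 bumps 4 from row 1; 4 starts row 2. P = [[1, 3], [4]].
Insert 2: 2 bumps 3 from row 1; 3 bumps 4 from row 2; 4 starts row 3. P = [[1, 2], [3], [4]].

So P = [[1, 2], [3], [4]], Q = [[1, 2], [3], [4]].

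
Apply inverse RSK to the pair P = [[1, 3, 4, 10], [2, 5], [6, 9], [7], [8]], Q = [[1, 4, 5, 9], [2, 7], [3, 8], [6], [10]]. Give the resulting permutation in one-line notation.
8 7 2 3 9 1 6 5 10 4

Reverse RSK: for i = n, n-1, ..., 1, locate i in Q, remove the corresponding corner cell from P, and reverse-bump its entry up through P; the value ejected from row 1 is w(i).

So w = 8 7 2 3 9 1 6 5 10 4.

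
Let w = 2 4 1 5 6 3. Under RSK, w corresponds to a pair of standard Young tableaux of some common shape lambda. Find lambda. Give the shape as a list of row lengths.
Row-insert each entry into an empty tableau.

After inserting 2: P = [[2]].
After inserting 4: P = [[2, 4]].
After inserting 1: P = [[1, 4], [2]].
After inserting 5: P = [[1, 4, 5], [2]].
After inserting 6: P = [[1, 4, 5, 6], [2]].
After inserting 3: P = [[1, 3, 5, 6], [2, 4]].

The final insertion tableau P = [[1, 3, 5, 6], [2, 4]] has shape [4, 2].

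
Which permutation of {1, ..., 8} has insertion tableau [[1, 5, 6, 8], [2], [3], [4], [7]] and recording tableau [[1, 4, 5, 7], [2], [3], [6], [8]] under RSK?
7 4 3 5 6 2 8 1

Reverse the RSK construction: for i from n down to 1, find the cell of Q containing i, remove the entry at that cell from P, and reverse-bump it up through P; the value ejected from row 1 is w(i).

Step i=8: Q has 8 at row 5, column 1; remove 7 from row 5 of P and reverse-bump: 7 enters row 4 and ejects 4; 4 enters row 3 and ejects 3; 3 enters row 2 and ejects 2; 2 enters row 1 and ejects 1. So w(8) = 1. P is now [[2, 5, 6, 8], [3], [4], [7]].
Step i=7: Q has 7 at row 1, column 4; remove that cell from P, ejecting 8. So w(7) = 8. P is now [[2, 5, 6], [3], [4], [7]].
Step i=6: Q has 6 at row 4, column 1; remove 7 from row 4 of P and reverse-bump: 7 enters row 3 and ejects 4; 4 enters row 2 and ejects 3; 3 enters row 1 and ejects 2. So w(6) = 2. P is now [[3, 5, 6], [4], [7]].
Step i=5: Q has 5 at row 1, column 3; remove that cell from P, ejecting 6. So w(5) = 6. P is now [[3, 5], [4], [7]].
Step i=4: Q has 4 at row 1, column 2; remove that cell from P, ejecting 5. So w(4) = 5. P is now [[3], [4], [7]].
Step i=3: Q has 3 at row 3, column 1; remove 7 from row 3 of P and reverse-bump: 7 enters row 2 and ejects 4; 4 enters row 1 and ejects 3. So w(3) = 3. P is now [[4], [7]].
Step i=2: Q has 2 at row 2, column 1; remove 7 from row 2 of P and reverse-bump: 7 enters row 1 and ejects 4. So w(2) = 4. P is now [[7]].
Step i=1: Q has 1 at row 1, column 1; remove that cell from P, ejecting 7. So w(1) = 7. P is now [].

So w = 7 4 3 5 6 2 8 1.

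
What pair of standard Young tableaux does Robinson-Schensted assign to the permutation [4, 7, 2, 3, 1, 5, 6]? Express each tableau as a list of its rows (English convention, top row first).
P = [[1, 3, 5, 6], [2, 7], [4]], Q = [[1, 2, 6, 7], [3, 4], [5]]

Insert each entry of the permutation into P by Schensted row insertion, recording in Q the position of each new cell.

After inserting 4: P = [[4]].
After inserting 7: P = [[4, 7]].
After inserting 2: P = [[2, 7], [4]].
After inserting 3: P = [[2, 3], [4, 7]].
After inserting 1: P = [[1, 3], [2, 7], [4]].
After inserting 5: P = [[1, 3, 5], [2, 7], [4]].
After inserting 6: P = [[1, 3, 5, 6], [2, 7], [4]].

So P = [[1, 3, 5, 6], [2, 7], [4]], Q = [[1, 2, 6, 7], [3, 4], [5]].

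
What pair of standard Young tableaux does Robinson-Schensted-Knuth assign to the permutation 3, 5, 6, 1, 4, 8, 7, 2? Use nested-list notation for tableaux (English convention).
Insert each entry of the permutation into P by Schensted row insertion, recording in Q the position of each new cell.

Insert 3: appended to row 1. P = [[3]].
Insert 5: appended to row 1. P = [[3, 5]].
Insert 6: appended to row 1. P = [[3, 5, 6]].
Insert 1: 1 bumps 3 from row 1; 3 starts row 2. P = [[1, 5, 6], [3]].
Insert 4: 4 bumps 5 from row 1; 5 appends to row 2. P = [[1, 4, 6], [3, 5]].
Insert 8: appended to row 1. P = [[1, 4, 6, 8], [3, 5]].
Insert 7: 7 bumps 8 from row 1; 8 appends to row 2. P = [[1, 4, 6, 7], [3, 5, 8]].
Insert 2: 2 bumps 4 from row 1; 4 bumps 5 from row 2; 5 starts row 3. P = [[1, 2, 6, 7], [3, 4, 8], [5]].

So P = [[1, 2, 6, 7], [3, 4, 8], [5]], Q = [[1, 2, 3, 6], [4, 5, 7], [8]].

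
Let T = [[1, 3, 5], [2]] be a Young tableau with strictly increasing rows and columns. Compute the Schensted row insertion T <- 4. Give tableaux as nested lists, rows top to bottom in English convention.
In row 1, 4 replaces 5 (the leftmost entry greater than 4); 5 is bumped to row 2. 5 is appended to row 2. The new tableau is [[1, 3, 4], [2, 5]].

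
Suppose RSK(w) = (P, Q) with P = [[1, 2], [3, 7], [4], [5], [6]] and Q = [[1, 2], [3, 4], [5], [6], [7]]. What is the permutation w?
6 7 1 5 4 3 2

Reverse the RSK construction: for i from n down to 1, find the cell of Q containing i, remove the entry at that cell from P, and reverse-bump it up through P; the value ejected from row 1 is w(i).

Step i=7: Q has 7 at row 5, column 1; remove 6 from row 5 of P and reverse-bump: 6 enters row 4 and ejects 5; 5 enters row 3 and ejects 4; 4 enters row 2 and ejects 3; 3 enters row 1 and ejects 2. So w(7) = 2. P is now [[1, 3], [4, 7], [5], [6]].
Step i=6: Q has 6 at row 4, column 1; remove 6 from row 4 of P and reverse-bump: 6 enters row 3 and ejects 5; 5 enters row 2 and ejects 4; 4 enters row 1 and ejects 3. So w(6) = 3. P is now [[1, 4], [5, 7], [6]].
Step i=5: Q has 5 at row 3, column 1; remove 6 from row 3 of P and reverse-bump: 6 enters row 2 and ejects 5; 5 enters row 1 and ejects 4. So w(5) = 4. P is now [[1, 5], [6, 7]].
Step i=4: Q has 4 at row 2, column 2; remove 7 from row 2 of P and reverse-bump: 7 enters row 1 and ejects 5. So w(4) = 5. P is now [[1, 7], [6]].
Step i=3: Q has 3 at row 2, column 1; remove 6 from row 2 of P and reverse-bump: 6 enters row 1 and ejects 1. So w(3) = 1. P is now [[6, 7]].
Step i=2: Q has 2 at row 1, column 2; remove that cell from P, ejecting 7. So w(2) = 7. P is now [[6]].
Step i=1: Q has 1 at row 1, column 1; remove that cell from P, ejecting 6. So w(1) = 6. P is now [].

So w = 6 7 1 5 4 3 2.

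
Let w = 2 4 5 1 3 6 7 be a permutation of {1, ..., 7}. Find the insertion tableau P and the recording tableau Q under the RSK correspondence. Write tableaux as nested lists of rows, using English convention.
P = [[1, 3, 5, 6, 7], [2, 4]], Q = [[1, 2, 3, 6, 7], [4, 5]]

Insert each entry of the permutation into P by Schensted row insertion, recording in Q the position of each new cell.

Insert 2: appended to row 1. P = [[2]], Q = [[1]].
Insert 4: appended to row 1. P = [[2, 4]], Q = [[1, 2]].
Insert 5: appended to row 1. P = [[2, 4, 5]], Q = [[1, 2, 3]].
Insert 1: 1 bumps 2 from row 1; 2 starts row 2. P = [[1, 4, 5], [2]], Q = [[1, 2, 3], [4]].
Insert 3: 3 bumps 4 from row 1; 4 appends to row 2. P = [[1, 3, 5], [2, 4]], Q = [[1, 2, 3], [4, 5]].
Insert 6: appended to row 1. P = [[1, 3, 5, 6], [2, 4]], Q = [[1, 2, 3, 6], [4, 5]].
Insert 7: appended to row 1. P = [[1, 3, 5, 6, 7], [2, 4]], Q = [[1, 2, 3, 6, 7], [4, 5]].

So P = [[1, 3, 5, 6, 7], [2, 4]], Q = [[1, 2, 3, 6, 7], [4, 5]].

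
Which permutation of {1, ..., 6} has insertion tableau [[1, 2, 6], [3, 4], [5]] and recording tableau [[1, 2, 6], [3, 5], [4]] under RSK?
Reverse the RSK construction: for i from n down to 1, find the cell of Q containing i, remove the entry at that cell from P, and reverse-bump it up through P; the value ejected from row 1 is w(i).

Step i=6: Q has 6 at row 1, column 3; remove that cell from P, ejecting 6. So w(6) = 6. P is now [[1, 2], [3, 4], [5]].
Step i=5: Q has 5 at row 2, column 2; remove 4 from row 2 of P and reverse-bump: 4 enters row 1 and ejects 2. So w(5) = 2. P is now [[1, 4], [3], [5]].
Step i=4: Q has 4 at row 3, column 1; remove 5 from row 3 of P and reverse-bump: 5 enters row 2 and ejects 3; 3 enters row 1 and ejects 1. So w(4) = 1. P is now [[3, 4], [5]].
Step i=3: Q has 3 at row 2, column 1; remove 5 from row 2 of P and reverse-bump: 5 enters row 1 and ejects 4. So w(3) = 4. P is now [[3, 5]].
Step i=2: Q has 2 at row 1, column 2; remove that cell from P, ejecting 5. So w(2) = 5. P is now [[3]].
Step i=1: Q has 1 at row 1, column 1; remove that cell from P, ejecting 3. So w(1) = 3. P is now [].

So w = 3 5 4 1 2 6.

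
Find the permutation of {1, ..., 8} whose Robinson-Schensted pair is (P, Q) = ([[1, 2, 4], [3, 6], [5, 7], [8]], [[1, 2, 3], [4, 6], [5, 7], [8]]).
Reverse the RSK construction: for i from n down to 1, find the cell of Q containing i, remove the entry at that cell from P, and reverse-bump it up through P; the value ejected from row 1 is w(i).

Step i=8: Q has 8 at row 4, column 1; remove 8 from row 4 of P and reverse-bump: 8 enters row 3 and ejects 7; 7 enters row 2 and ejects 6; 6 enters row 1 and ejects 4. So w(8) = 4. P is now [[1, 2, 6], [3, 7], [5, 8]].
Step i=7: Q has 7 at row 3, column 2; remove 8 from row 3 of P and reverse-bump: 8 enters row 2 and ejects 7; 7 enters row 1 and ejects 6. So w(7) = 6. P is now [[1, 2, 7], [3, 8], [5]].
Step i=6: Q has 6 at row 2, column 2; remove 8 from row 2 of P and reverse-bump: 8 enters row 1 and ejects 7. So w(6) = 7. P is now [[1, 2, 8], [3], [5]].
Step i=5: Q has 5 at row 3, column 1; remove 5 from row 3 of P and reverse-bump: 5 enters row 2 and ejects 3; 3 enters row 1 and ejects 2. So w(5) = 2. P is now [[1, 3, 8], [5]].
Step i=4: Q has 4 at row 2, column 1; remove 5 from row 2 of P and reverse-bump: 5 enters row 1 and ejects 3. So w(4) = 3. P is now [[1, 5, 8]].
Step i=3: Q has 3 at row 1, column 3; remove that cell from P, ejecting 8. So w(3) = 8. P is now [[1, 5]].
Step i=2: Q has 2 at row 1, column 2; remove that cell from P, ejecting 5. So w(2) = 5. P is now [[1]].
Step i=1: Q has 1 at row 1, column 1; remove that cell from P, ejecting 1. So w(1) = 1. P is now [].

So w = 1 5 8 3 2 7 6 4.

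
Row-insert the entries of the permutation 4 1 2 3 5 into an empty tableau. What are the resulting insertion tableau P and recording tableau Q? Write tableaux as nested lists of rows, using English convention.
Insert each entry of the permutation into P by Schensted row insertion, recording in Q the position of each new cell.

After inserting 4: P = [[4]].
After inserting 1: P = [[1], [4]].
After inserting 2: P = [[1, 2], [4]].
After inserting 3: P = [[1, 2, 3], [4]].
After inserting 5: P = [[1, 2, 3, 5], [4]].

So P = [[1, 2, 3, 5], [4]], Q = [[1, 3, 4, 5], [2]].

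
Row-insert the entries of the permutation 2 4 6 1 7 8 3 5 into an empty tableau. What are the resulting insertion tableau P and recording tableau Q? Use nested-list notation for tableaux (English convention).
P = [[1, 3, 5, 7, 8], [2, 4, 6]], Q = [[1, 2, 3, 5, 6], [4, 7, 8]]

Insert each entry of the permutation into P by Schensted row insertion, recording in Q the position of each new cell.

Insert 2: appended to row 1. P = [[2]].
Insert 4: appended to row 1. P = [[2, 4]].
Insert 6: appended to row 1. P = [[2, 4, 6]].
Insert 1: 1 bumps 2 from row 1; 2 starts row 2. P = [[1, 4, 6], [2]].
Insert 7: appended to row 1. P = [[1, 4, 6, 7], [2]].
Insert 8: appended to row 1. P = [[1, 4, 6, 7, 8], [2]].
Insert 3: 3 bumps 4 from row 1; 4 appends to row 2. P = [[1, 3, 6, 7, 8], [2, 4]].
Insert 5: 5 bumps 6 from row 1; 6 appends to row 2. P = [[1, 3, 5, 7, 8], [2, 4, 6]].

So P = [[1, 3, 5, 7, 8], [2, 4, 6]], Q = [[1, 2, 3, 5, 6], [4, 7, 8]].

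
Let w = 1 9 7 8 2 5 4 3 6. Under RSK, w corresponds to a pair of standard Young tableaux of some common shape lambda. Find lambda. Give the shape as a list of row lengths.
Row-insert each entry into an empty tableau.

After inserting 1: P = [[1]].
After inserting 9: P = [[1, 9]].
After inserting 7: P = [[1, 7], [9]].
After inserting 8: P = [[1, 7, 8], [9]].
After inserting 2: P = [[1, 2, 8], [7], [9]].
After inserting 5: P = [[1, 2, 5], [7, 8], [9]].
After inserting 4: P = [[1, 2, 4], [5, 8], [7], [9]].
After inserting 3: P = [[1, 2, 3], [4, 8], [5], [7], [9]].
After inserting 6: P = [[1, 2, 3, 6], [4, 8], [5], [7], [9]].

The final insertion tableau P = [[1, 2, 3, 6], [4, 8], [5], [7], [9]] has shape [4, 2, 1, 1, 1].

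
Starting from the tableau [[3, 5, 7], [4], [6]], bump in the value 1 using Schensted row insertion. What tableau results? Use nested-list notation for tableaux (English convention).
In row 1, 1 replaces 3 (the leftmost entry greater than 1); 3 is bumped to row 2. In row 2, 3 replaces 4 (the leftmost entry greater than 3); 4 is bumped to row 3. In row 3, 4 replaces 6 (the leftmost entry greater than 4); 6 is bumped to row 4. 6 starts a new row 4. The new tableau is [[1, 5, 7], [3], [4], [6]].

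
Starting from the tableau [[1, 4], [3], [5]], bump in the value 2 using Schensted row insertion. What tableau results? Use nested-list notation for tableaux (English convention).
In row 1, 2 replaces 4 (the leftmost entry greater than 2); 4 is bumped to row 2. 4 is appended to row 2. The new tableau is [[1, 2], [3, 4], [5]].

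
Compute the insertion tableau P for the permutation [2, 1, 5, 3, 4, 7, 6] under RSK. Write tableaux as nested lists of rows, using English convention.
After inserting 2: P = [[2]].
After inserting 1: P = [[1], [2]].
After inserting 5: P = [[1, 5], [2]].
After inserting 3: P = [[1, 3], [2, 5]].
After inserting 4: P = [[1, 3, 4], [2, 5]].
After inserting 7: P = [[1, 3, 4, 7], [2, 5]].
After inserting 6: P = [[1, 3, 4, 6], [2, 5, 7]].

So P = [[1, 3, 4, 6], [2, 5, 7]].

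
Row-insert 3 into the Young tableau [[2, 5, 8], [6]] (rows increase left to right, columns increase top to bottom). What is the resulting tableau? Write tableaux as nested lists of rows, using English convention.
[[2, 3, 8], [5], [6]]

In row 1, 3 replaces 5 (the leftmost entry greater than 3); 5 is bumped to row 2. In row 2, 5 replaces 6 (the leftmost entry greater than 5); 6 is bumped to row 3. 6 starts a new row 3. The new tableau is [[2, 3, 8], [5], [6]].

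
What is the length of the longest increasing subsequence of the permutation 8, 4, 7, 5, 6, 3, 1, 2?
3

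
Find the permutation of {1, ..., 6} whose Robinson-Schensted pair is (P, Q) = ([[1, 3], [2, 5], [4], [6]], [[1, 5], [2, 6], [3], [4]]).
Reverse the RSK construction: for i from n down to 1, find the cell of Q containing i, remove the entry at that cell from P, and reverse-bump it up through P; the value ejected from row 1 is w(i).

Step i=6: Q has 6 at row 2, column 2; remove 5 from row 2 of P and reverse-bump: 5 enters row 1 and ejects 3. So w(6) = 3. P is now [[1, 5], [2], [4], [6]].
Step i=5: Q has 5 at row 1, column 2; remove that cell from P, ejecting 5. So w(5) = 5. P is now [[1], [2], [4], [6]].
Step i=4: Q has 4 at row 4, column 1; remove 6 from row 4 of P and reverse-bump: 6 enters row 3 and ejects 4; 4 enters row 2 and ejects 2; 2 enters row 1 and ejects 1. So w(4) = 1. P is now [[2], [4], [6]].
Step i=3: Q has 3 at row 3, column 1; remove 6 from row 3 of P and reverse-bump: 6 enters row 2 and ejects 4; 4 enters row 1 and ejects 2. So w(3) = 2. P is now [[4], [6]].
Step i=2: Q has 2 at row 2, column 1; remove 6 from row 2 of P and reverse-bump: 6 enters row 1 and ejects 4. So w(2) = 4. P is now [[6]].
Step i=1: Q has 1 at row 1, column 1; remove that cell from P, ejecting 6. So w(1) = 6. P is now [].

So w = 6 4 2 1 5 3.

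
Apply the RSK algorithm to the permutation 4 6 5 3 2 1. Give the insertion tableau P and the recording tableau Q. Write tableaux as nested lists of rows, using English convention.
Insert each entry of the permutation into P by Schensted row insertion, recording in Q the position of each new cell.

Insert 4: appended to row 1. P = [[4]].
Insert 6: appended to row 1. P = [[4, 6]].
Insert 5: 5 bumps 6 from row 1; 6 starts row 2. P = [[4, 5], [6]].
Insert 3: 3 bumps 4 from row 1; 4 bumps 6 from row 2; 6 starts row 3. P = [[3, 5], [4], [6]].
Insert 2: 2 bumps 3 from row 1; 3 bumps 4 from row 2; 4 bumps 6 from row 3; 6 starts row 4. P = [[2, 5], [3], [4], [6]].
Insert 1: 1 bumps 2 from row 1; 2 bumps 3 from row 2; 3 bumps 4 from row 3; 4 bumps 6 from row 4; 6 starts row 5. P = [[1, 5], [2], [3], [4], [6]].

So P = [[1, 5], [2], [3], [4], [6]], Q = [[1, 2], [3], [4], [5], [6]].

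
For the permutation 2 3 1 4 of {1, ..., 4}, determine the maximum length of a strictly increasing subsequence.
3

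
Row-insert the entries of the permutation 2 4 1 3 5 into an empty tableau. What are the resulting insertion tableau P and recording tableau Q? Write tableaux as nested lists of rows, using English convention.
Insert each entry of the permutation into P by Schensted row insertion, recording in Q the position of each new cell.

Insert 2: appended to row 1. P = [[2]], Q = [[1]].
Insert 4: appended to row 1. P = [[2, 4]], Q = [[1, 2]].
Insert 1: 1 bumps 2 from row 1; 2 starts row 2. P = [[1, 4], [2]], Q = [[1, 2], [3]].
Insert 3: 3 bumps 4 from row 1; 4 appends to row 2. P = [[1, 3], [2, 4]], Q = [[1, 2], [3, 4]].
Insert 5: appended to row 1. P = [[1, 3, 5], [2, 4]], Q = [[1, 2, 5], [3, 4]].

So P = [[1, 3, 5], [2, 4]], Q = [[1, 2, 5], [3, 4]].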